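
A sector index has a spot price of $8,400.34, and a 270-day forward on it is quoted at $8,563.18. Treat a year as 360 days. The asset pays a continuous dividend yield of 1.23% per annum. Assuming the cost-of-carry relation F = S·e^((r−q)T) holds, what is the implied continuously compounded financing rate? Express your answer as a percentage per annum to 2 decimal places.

From F = S·e^((r−q)T): (r − q) = ln(F/S)/T
ln(8563.18/8400.34) = ln(1.019385) = 0.019200
(r − q) = 0.019200 / (270/360) = 0.025600
r = ln(F/S)/T + q = 0.025600 + 0.0123 = 0.037900
r = 3.79%

3.79%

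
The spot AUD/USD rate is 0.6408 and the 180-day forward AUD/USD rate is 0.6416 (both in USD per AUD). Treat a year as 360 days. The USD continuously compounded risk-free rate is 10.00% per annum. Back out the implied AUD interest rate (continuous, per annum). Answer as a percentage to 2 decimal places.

9.75%

F = S·e^((r_USD − r_AUD)T) ⇒ r_AUD = r_USD − ln(F/S)/T
ln(0.6416/0.6408) = 0.001248; /(180/360) = 0.002496
r_AUD = 0.1000 − 0.002496 = 0.097504
r_AUD = 9.75%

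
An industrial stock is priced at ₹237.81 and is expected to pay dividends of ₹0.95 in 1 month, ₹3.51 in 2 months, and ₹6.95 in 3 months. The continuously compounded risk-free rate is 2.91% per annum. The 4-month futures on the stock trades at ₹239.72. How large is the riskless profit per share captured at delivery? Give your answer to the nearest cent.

PV(dividends) I = 0.95·e^(−0.0291·1/12) + 3.51·e^(−0.0291·2/12) + 6.95·e^(−0.0291·3/12) = 11.3403
Fair futures F* = (S − I)·e^(rT) = (237.81 − 11.3403)·e^0.009700 = 226.4697 × 1.009747 = 228.6771
Market ₹239.72 > fair 228.6771: forward overpriced → cash-and-carry (borrow at r, buy the stock and collect the dividends, short the forward).
Profit at T = |F_mkt − F*| = |239.72 − 228.6771| = ₹11.04 per share

₹11.04 per share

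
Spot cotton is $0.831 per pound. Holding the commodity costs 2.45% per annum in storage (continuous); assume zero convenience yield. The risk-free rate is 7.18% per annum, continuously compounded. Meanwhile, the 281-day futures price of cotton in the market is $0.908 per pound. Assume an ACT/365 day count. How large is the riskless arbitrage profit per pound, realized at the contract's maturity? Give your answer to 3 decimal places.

$0.013 per pound

Fair futures: F* = S·e^(carry·T), with carry = (r + u) = 0.0718 + 0.0245 = 0.0963
F* = 0.831 · e^(0.0963 × 281/365) = 0.831 · e^0.074138 = 0.831 × 1.076955 = $0.8949
Market $0.908 > fair $0.8949: forward overpriced → cash-and-carry (buy spot, short the forward).
At maturity, profit = |F_mkt − F*| = |0.908 − 0.8949| = $0.013 per pound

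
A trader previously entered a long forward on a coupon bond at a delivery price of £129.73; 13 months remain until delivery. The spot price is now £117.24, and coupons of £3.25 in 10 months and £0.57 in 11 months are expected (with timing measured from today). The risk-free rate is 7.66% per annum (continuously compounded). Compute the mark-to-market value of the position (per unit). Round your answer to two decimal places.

-£5.74

PV(remaining coupons) I = 3.25·e^(−0.0766·10/12) + 0.57·e^(−0.0766·11/12) = 3.5804
Current forward F = (S − I)·e^(rT) = (117.24 − 3.5804)·e^(0.0766·13/12) = 113.6596 × 1.086524 = 123.4939
Value (long) = (F − K)·e^(−rT) = (123.4939 − 129.73) × 0.920366 = -5.7395
Value = -£5.74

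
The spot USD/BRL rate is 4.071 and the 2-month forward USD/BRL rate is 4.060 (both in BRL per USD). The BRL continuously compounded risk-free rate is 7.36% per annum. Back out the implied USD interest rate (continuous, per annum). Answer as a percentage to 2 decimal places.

8.98%

F = S·e^((r_BRL − r_USD)T) ⇒ r_USD = r_BRL − ln(F/S)/T
ln(4.060/4.071) = -0.002706; /(2/12) = -0.016236
r_USD = 0.0736 + 0.016236 = 0.089836
r_USD = 8.98%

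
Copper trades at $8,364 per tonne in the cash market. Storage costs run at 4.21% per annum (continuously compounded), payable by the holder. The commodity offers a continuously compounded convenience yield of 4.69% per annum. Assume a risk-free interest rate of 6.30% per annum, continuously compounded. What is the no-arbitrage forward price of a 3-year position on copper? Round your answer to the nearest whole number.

Net carry = r + u − y = 0.0630 + 0.0421 − 0.0469 = 0.0582
F = S·e^((r+u−y)T) = 8364 · e^(0.0582 × 3) = 8364 · e^0.174600
= 8364 × 1.190770 = $9,960 per tonne

$9,960 per tonne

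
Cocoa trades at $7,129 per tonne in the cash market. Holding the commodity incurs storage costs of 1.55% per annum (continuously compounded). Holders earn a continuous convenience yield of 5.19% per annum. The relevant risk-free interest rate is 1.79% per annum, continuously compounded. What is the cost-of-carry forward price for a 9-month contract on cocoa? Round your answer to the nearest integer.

Net carry = r + u − y = 0.0179 + 0.0155 − 0.0519 = -0.0185
F = S·e^((r+u−y)T) = 7129 · e^(-0.0185 × 9/12) = 7129 · e^-0.013875
= 7129 × 0.986221 = $7,031 per tonne

$7,031 per tonne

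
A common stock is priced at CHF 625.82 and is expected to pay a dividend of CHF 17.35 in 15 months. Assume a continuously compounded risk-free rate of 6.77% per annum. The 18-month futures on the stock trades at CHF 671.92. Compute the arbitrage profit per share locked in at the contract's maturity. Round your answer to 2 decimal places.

PV(dividends) I = 17.35·e^(−0.0677·15/12) = 15.9422
Fair futures F* = (S − I)·e^(rT) = (625.82 − 15.9422)·e^0.101550 = 609.8778 × 1.106885 = 675.0646
Market CHF 671.92 < fair 675.0646: forward underpriced → reverse cash-and-carry (short the stock, invest proceeds at r, pay the dividends, go long the forward).
Profit at T = |F_mkt − F*| = |671.92 − 675.0646| = CHF 3.14 per share

CHF 3.14 per share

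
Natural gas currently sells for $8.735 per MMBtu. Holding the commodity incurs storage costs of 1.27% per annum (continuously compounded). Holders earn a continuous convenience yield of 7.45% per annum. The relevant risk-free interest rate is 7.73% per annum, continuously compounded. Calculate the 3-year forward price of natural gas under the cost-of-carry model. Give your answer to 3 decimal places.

$9.151 per MMBtu

Net carry = r + u − y = 0.0773 + 0.0127 − 0.0745 = 0.0155
F = S·e^((r+u−y)T) = 8.735 · e^(0.0155 × 3) = 8.735 · e^0.046500
= 8.735 × 1.047598 = $9.151 per MMBtu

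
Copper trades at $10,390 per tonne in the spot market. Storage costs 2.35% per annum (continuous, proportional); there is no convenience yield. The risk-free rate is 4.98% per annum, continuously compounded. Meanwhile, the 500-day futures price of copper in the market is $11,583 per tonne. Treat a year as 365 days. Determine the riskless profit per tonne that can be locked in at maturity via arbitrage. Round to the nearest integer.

Fair futures: F* = S·e^(carry·T), with carry = (r + u) = 0.0498 + 0.0235 = 0.0733
F* = 10390 · e^(0.0733 × 500/365) = 10390 · e^0.100411 = 10390 × 1.105625 = $11487.4438
Market $11583 > fair $11487.4438: forward overpriced → cash-and-carry (buy spot, short the forward).
At maturity, profit = |F_mkt − F*| = |11583 − 11487.4438| = $96 per tonne

$96 per tonne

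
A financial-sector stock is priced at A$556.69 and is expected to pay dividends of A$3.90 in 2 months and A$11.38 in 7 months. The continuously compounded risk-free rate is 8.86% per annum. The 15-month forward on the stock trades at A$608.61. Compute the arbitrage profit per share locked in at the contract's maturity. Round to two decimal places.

A$3.09 per share

PV(dividends) I = 3.90·e^(−0.0886·2/12) + 11.38·e^(−0.0886·7/12) = 14.6496
Fair forward F* = (S − I)·e^(rT) = (556.69 − 14.6496)·e^0.110750 = 542.0404 × 1.117116 = 605.5220
Market A$608.61 > fair 605.5220: forward overpriced → cash-and-carry (borrow at r, buy the stock and collect the dividends, short the forward).
Profit at T = |F_mkt − F*| = |608.61 − 605.5220| = A$3.09 per share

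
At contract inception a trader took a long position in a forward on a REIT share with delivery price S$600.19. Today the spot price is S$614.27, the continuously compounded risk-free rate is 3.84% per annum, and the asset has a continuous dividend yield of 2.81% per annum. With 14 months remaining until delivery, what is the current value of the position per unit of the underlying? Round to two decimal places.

S$20.56

Current fair forward for the remaining 14 months: F = S·e^((r − q)·T), (r − q) = 0.0384 − 0.0281 = 0.0103
F = 614.27 · e^(0.0103 × 14/12) = 614.27 × 1.012089 = 621.6959
Value of long forward = (F − K)·e^(−rT) = (621.6959 − 600.19) · e^(−0.0384·14/12)
= 21.5059 × 0.956189 = 20.56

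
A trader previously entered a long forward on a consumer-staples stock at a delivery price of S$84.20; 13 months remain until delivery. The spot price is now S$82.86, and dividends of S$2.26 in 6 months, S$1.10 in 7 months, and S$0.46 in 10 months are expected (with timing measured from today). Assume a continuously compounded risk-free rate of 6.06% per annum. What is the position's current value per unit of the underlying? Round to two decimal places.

PV(remaining dividends) I = 2.26·e^(−0.0606·6/12) + 1.10·e^(−0.0606·7/12) + 0.46·e^(−0.0606·10/12) = 3.6917
Current forward F = (S − I)·e^(rT) = (82.86 − 3.6917)·e^(0.0606·13/12) = 79.1683 × 1.067853 = 84.5401
Value (long) = (F − K)·e^(−rT) = (84.5401 − 84.20) × 0.936459 = 0.3185
Value = S$0.32

S$0.32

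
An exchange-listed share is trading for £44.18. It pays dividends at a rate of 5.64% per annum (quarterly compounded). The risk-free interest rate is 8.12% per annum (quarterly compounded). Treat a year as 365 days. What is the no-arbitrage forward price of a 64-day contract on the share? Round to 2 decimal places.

£44.37

F = S · (1+r/4)^(4T) / (1+q/4)^(4T)
= 44.18 × 1.014195 / 1.009869 = 44.18 × 1.004284
F = £44.37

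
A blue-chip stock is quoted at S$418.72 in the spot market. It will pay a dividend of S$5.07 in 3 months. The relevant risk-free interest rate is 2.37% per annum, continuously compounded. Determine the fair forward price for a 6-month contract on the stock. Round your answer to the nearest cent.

PV(dividends) I = 5.07·e^(−0.0237·3/12)
I = 5.0400
F = (S − I)·e^(rT) = (418.72 − 5.0400) · e^(0.0237·6/12)
= 413.6800 · e^0.011850 = 413.6800 × 1.011920 = S$418.61

S$418.61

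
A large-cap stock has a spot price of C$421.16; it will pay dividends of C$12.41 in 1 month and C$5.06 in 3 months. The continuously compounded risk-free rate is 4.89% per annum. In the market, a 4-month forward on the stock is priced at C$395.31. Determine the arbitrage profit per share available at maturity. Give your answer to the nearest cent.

C$15.13 per share

PV(dividends) I = 12.41·e^(−0.0489·1/12) + 5.06·e^(−0.0489·3/12) = 17.3581
Fair forward F* = (S − I)·e^(rT) = (421.16 − 17.3581)·e^0.016300 = 403.8019 × 1.016434 = 410.4380
Market C$395.31 < fair 410.4380: forward underpriced → reverse cash-and-carry (short the stock, invest proceeds at r, pay the dividends, go long the forward).
Profit at T = |F_mkt − F*| = |395.31 − 410.4380| = C$15.13 per share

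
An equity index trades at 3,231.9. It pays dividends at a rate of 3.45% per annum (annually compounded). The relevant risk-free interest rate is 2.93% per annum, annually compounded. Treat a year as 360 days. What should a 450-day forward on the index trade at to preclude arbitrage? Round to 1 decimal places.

3,211.6

F = S · (1+r)^T / (1+q)^T
= 3231.9 × 1.036758 / 1.043309 = 3231.9 × 0.993721
F = 3,211.6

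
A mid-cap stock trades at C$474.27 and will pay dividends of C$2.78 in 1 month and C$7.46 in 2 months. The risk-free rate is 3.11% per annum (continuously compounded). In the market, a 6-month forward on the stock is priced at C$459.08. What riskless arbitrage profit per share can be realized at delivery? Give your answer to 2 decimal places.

PV(dividends) I = 2.78·e^(−0.0311·1/12) + 7.46·e^(−0.0311·2/12) = 10.1942
Fair forward F* = (S − I)·e^(rT) = (474.27 − 10.1942)·e^0.015550 = 464.0758 × 1.015672 = 471.3488
Market C$459.08 < fair 471.3488: forward underpriced → reverse cash-and-carry (short the stock, invest proceeds at r, pay the dividends, go long the forward).
Profit at T = |F_mkt − F*| = |459.08 − 471.3488| = C$12.27 per share

C$12.27 per share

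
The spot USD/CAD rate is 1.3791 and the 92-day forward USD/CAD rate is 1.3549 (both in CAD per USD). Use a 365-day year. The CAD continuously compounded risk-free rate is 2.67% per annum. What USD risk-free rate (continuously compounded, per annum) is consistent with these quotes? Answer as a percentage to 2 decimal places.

9.69%

F = S·e^((r_CAD − r_USD)T) ⇒ r_USD = r_CAD − ln(F/S)/T
ln(1.3549/1.3791) = -0.017703; /(92/365) = -0.070235
r_USD = 0.0267 + 0.070235 = 0.096935
r_USD = 9.69%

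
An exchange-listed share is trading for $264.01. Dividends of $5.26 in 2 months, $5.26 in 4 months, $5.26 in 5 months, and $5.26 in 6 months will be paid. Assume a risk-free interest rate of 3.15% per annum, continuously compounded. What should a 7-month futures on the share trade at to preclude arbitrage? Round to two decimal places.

$247.71

PV(dividends) I = 5.26·e^(−0.0315·2/12) + 5.26·e^(−0.0315·4/12) + 5.26·e^(−0.0315·5/12) + 5.26·e^(−0.0315·6/12)
I = 5.2325 + 5.2051 + 5.1914 + 5.1778 = 20.8068
F = (S − I)·e^(rT) = (264.01 − 20.8068) · e^(0.0315·7/12)
= 243.2032 · e^0.018375 = 243.2032 × 1.018545 = $247.71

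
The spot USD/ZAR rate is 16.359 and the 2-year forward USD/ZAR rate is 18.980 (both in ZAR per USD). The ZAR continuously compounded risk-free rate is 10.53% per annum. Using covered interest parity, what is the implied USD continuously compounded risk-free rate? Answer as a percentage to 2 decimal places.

F = S·e^((r_ZAR − r_USD)T) ⇒ r_USD = r_ZAR − ln(F/S)/T
ln(18.980/16.359) = 0.148608; /(2) = 0.074304
r_USD = 0.1053 − 0.074304 = 0.030996
r_USD = 3.10%

3.10%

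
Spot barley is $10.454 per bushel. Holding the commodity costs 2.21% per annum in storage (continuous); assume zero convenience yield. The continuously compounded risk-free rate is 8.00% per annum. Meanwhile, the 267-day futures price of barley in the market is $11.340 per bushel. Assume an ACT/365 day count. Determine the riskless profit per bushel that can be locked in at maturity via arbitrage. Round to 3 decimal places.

$0.075 per bushel

Fair futures: F* = S·e^(carry·T), with carry = (r + u) = 0.0800 + 0.0221 = 0.1021
F* = 10.454 · e^(0.1021 × 267/365) = 10.454 · e^0.074687 = 10.454 × 1.077547 = $11.2647
Market $11.340 > fair $11.2647: forward overpriced → cash-and-carry (buy spot, short the forward).
At maturity, profit = |F_mkt − F*| = |11.340 − 11.2647| = $0.075 per bushel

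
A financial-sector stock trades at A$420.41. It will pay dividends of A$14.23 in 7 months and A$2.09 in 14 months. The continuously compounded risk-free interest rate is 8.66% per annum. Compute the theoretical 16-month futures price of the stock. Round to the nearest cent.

PV(dividends) I = 14.23·e^(−0.0866·7/12) + 2.09·e^(−0.0866·14/12)
I = 13.5290 + 1.8892 = 15.4182
F = (S − I)·e^(rT) = (420.41 − 15.4182) · e^(0.0866·16/12)
= 404.9918 · e^0.115467 = 404.9918 × 1.122397 = A$454.56

A$454.56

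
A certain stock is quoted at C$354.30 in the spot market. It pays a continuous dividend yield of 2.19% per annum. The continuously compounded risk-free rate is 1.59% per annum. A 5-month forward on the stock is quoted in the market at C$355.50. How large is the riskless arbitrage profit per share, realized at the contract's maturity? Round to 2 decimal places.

C$2.08 per share

Fair forward: F* = S·e^(carry·T), with carry = (r − q) = 0.0159 − 0.0219 = -0.0060
F* = 354.30 · e^(-0.0060 × 5/12) = 354.30 · e^-0.002500 = 354.30 × 0.997503 = C$353.4153
Market C$355.50 > fair C$353.4153: forward overpriced → cash-and-carry (buy spot, short the forward).
At maturity, profit = |F_mkt − F*| = |355.50 − 353.4153| = C$2.08 per share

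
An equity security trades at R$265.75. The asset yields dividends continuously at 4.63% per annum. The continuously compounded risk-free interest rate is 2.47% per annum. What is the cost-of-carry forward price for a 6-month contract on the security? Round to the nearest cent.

R$262.90

F = S·e^((r − q)T) = 265.75 · e^((0.0247 − 0.0463) × 6/12)
= 265.75 · e^-0.010800 = 265.75 × 0.989258
F = R$262.90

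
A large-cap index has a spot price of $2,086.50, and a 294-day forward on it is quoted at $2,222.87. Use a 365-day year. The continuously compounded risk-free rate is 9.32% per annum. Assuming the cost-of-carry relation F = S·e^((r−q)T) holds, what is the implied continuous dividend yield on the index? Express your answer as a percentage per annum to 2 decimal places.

1.46%

From F = S·e^((r−q)T): (r − q) = ln(F/S)/T
ln(2222.87/2086.50) = ln(1.065358) = 0.063311
(r − q) = 0.063311 / (294/365) = 0.078600
q = r − ln(F/S)/T = 0.0932 − 0.078600 = 0.014600
q = 1.46%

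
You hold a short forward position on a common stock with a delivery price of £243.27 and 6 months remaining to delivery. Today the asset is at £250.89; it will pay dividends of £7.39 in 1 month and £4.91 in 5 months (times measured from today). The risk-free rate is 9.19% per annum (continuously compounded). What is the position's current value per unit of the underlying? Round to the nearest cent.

-£6.49

PV(remaining dividends) I = 7.39·e^(−0.0919·1/12) + 4.91·e^(−0.0919·5/12) = 12.0592
Current forward F = (S − I)·e^(rT) = (250.89 − 12.0592)·e^(0.0919·6/12) = 238.8308 × 1.047022 = 250.0611
Value (long) = (F − K)·e^(−rT) = (250.0611 − 243.27) × 0.955090 = 6.4861
Short position value = −(long value) = -£6.49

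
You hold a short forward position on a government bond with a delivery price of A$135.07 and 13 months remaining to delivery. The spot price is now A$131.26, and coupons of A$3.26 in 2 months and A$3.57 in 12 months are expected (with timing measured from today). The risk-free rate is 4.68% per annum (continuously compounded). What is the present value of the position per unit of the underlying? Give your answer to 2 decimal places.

A$3.77

PV(remaining coupons) I = 3.26·e^(−0.0468·2/12) + 3.57·e^(−0.0468·12/12) = 6.6414
Current forward F = (S − I)·e^(rT) = (131.26 − 6.6414)·e^(0.0468·13/12) = 124.6186 × 1.052007 = 131.0996
Value (long) = (F − K)·e^(−rT) = (131.0996 − 135.07) × 0.950564 = -3.7741
Short position value = −(long value) = A$3.77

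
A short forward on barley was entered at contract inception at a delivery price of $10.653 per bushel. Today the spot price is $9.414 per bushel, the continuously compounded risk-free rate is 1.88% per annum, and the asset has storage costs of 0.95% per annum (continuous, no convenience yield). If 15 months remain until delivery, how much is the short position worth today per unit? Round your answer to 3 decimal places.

$0.879 per bushel

Current fair forward for the remaining 15 months: F = S·e^((r + u)·T), (r + u) = 0.0188 + 0.0095 = 0.0283
F = 9.414 · e^(0.0283 × 15/12) = 9.414 × 1.036008 = 9.7530
Value of long forward = (F − K)·e^(−rT) = (9.7530 − 10.653) · e^(−0.0188·15/12)
= -0.9000 × 0.976774 = -0.879
Short position value = −(long value) = $0.879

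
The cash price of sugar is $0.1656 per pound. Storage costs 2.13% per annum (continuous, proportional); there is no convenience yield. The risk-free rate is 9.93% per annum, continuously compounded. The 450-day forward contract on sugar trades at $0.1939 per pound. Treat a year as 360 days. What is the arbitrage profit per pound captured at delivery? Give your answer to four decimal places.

$0.0014 per pound

Fair forward: F* = S·e^(carry·T), with carry = (r + u) = 0.0993 + 0.0213 = 0.1206
F* = 0.1656 · e^(0.1206 × 450/360) = 0.1656 · e^0.150750 = 0.1656 × 1.162706 = $0.1925
Market $0.1939 > fair $0.1925: forward overpriced → cash-and-carry (buy spot, short the forward).
At maturity, profit = |F_mkt − F*| = |0.1939 − 0.1925| = $0.0014 per pound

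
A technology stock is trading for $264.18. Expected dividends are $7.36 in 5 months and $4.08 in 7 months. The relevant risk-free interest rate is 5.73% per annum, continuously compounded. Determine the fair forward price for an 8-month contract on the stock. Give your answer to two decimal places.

$262.90

PV(dividends) I = 7.36·e^(−0.0573·5/12) + 4.08·e^(−0.0573·7/12)
I = 7.1864 + 3.9459 = 11.1323
F = (S − I)·e^(rT) = (264.18 − 11.1323) · e^(0.0573·8/12)
= 253.0477 · e^0.038200 = 253.0477 × 1.038939 = $262.90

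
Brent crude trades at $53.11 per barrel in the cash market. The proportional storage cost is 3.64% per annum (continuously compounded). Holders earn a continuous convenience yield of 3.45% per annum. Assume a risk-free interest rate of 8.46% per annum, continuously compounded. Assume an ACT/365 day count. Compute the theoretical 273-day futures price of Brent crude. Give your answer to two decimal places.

Net carry = r + u − y = 0.0846 + 0.0364 − 0.0345 = 0.0865
F = S·e^((r+u−y)T) = 53.11 · e^(0.0865 × 273/365) = 53.11 · e^0.064697
= 53.11 × 1.066836 = $56.66 per barrel

$56.66 per barrel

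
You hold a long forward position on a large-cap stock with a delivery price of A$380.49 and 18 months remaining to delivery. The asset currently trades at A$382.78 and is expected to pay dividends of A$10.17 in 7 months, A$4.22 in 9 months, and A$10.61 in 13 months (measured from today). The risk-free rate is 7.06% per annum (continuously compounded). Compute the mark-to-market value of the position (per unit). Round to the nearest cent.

PV(remaining dividends) I = 10.17·e^(−0.0706·7/12) + 4.22·e^(−0.0706·9/12) + 10.61·e^(−0.0706·13/12) = 23.5908
Current forward F = (S − I)·e^(rT) = (382.78 − 23.5908)·e^(0.0706·18/12) = 359.1892 × 1.111711 = 399.3146
Value (long) = (F − K)·e^(−rT) = (399.3146 − 380.49) × 0.899515 = 16.9330
Value = A$16.93

A$16.93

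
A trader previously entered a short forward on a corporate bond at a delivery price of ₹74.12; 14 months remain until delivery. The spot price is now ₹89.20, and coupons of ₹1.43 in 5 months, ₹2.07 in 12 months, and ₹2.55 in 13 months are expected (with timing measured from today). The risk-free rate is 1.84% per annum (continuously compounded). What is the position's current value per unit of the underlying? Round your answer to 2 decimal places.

-₹10.70

PV(remaining coupons) I = 1.43·e^(−0.0184·5/12) + 2.07·e^(−0.0184·12/12) + 2.55·e^(−0.0184·13/12) = 5.9510
Current forward F = (S − I)·e^(rT) = (89.20 − 5.9510)·e^(0.0184·14/12) = 83.2490 × 1.021699 = 85.0554
Value (long) = (F − K)·e^(−rT) = (85.0554 − 74.12) × 0.978762 = 10.7032
Short position value = −(long value) = -₹10.70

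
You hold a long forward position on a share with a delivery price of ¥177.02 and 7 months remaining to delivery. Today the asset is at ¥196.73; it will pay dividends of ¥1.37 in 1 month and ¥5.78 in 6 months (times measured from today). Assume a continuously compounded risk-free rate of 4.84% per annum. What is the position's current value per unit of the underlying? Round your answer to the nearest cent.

PV(remaining dividends) I = 1.37·e^(−0.0484·1/12) + 5.78·e^(−0.0484·6/12) = 7.0063
Current forward F = (S − I)·e^(rT) = (196.73 − 7.0063)·e^(0.0484·7/12) = 189.7237 × 1.028636 = 195.1566
Value (long) = (F − K)·e^(−rT) = (195.1566 − 177.02) × 0.972162 = 17.6317
Value = ¥17.63

¥17.63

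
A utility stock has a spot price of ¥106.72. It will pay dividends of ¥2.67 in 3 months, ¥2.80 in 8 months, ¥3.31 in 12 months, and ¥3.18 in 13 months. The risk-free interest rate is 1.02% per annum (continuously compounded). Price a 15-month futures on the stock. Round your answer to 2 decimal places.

¥96.07

PV(dividends) I = 2.67·e^(−0.0102·3/12) + 2.80·e^(−0.0102·8/12) + 3.31·e^(−0.0102·12/12) + 3.18·e^(−0.0102·13/12)
I = 2.6632 + 2.7810 + 3.2764 + 3.1451 = 11.8657
F = (S − I)·e^(rT) = (106.72 − 11.8657) · e^(0.0102·15/12)
= 94.8543 · e^0.012750 = 94.8543 × 1.012832 = ¥96.07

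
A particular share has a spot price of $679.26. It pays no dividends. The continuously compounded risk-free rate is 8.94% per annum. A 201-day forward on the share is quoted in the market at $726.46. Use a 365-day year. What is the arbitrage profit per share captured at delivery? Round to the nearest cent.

Fair forward: F* = S·e^(carry·T), with carry = r = 0.0894
F* = 679.26 · e^(0.0894 × 201/365) = 679.26 · e^0.049231 = 679.26 × 1.050463 = $713.5375
Market $726.46 > fair $713.5375: forward overpriced → cash-and-carry (buy spot, short the forward).
At maturity, profit = |F_mkt − F*| = |726.46 − 713.5375| = $12.92 per share

$12.92 per share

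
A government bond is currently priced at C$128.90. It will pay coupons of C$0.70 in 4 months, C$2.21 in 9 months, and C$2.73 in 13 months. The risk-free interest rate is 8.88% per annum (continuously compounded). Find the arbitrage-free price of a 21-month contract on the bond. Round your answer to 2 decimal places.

PV(coupons) I = 0.70·e^(−0.0888·4/12) + 2.21·e^(−0.0888·9/12) + 2.73·e^(−0.0888·13/12)
I = 0.6796 + 2.0676 + 2.4796 = 5.2268
F = (S − I)·e^(rT) = (128.90 − 5.2268) · e^(0.0888·21/12)
= 123.6732 · e^0.155400 = 123.6732 × 1.168125 = C$144.47

C$144.47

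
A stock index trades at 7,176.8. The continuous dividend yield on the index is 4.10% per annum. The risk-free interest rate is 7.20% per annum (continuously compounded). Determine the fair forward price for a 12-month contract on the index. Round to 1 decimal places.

F = S·e^((r − q)T) = 7176.8 · e^((0.0720 − 0.0410) × 12/12)
= 7176.8 · e^0.031000 = 7176.8 × 1.031486
F = 7,402.8

7,402.8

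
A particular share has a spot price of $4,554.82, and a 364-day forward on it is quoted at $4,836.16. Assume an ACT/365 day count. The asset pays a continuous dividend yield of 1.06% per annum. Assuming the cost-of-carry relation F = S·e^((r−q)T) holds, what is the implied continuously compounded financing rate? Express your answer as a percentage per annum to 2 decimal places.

From F = S·e^((r−q)T): (r − q) = ln(F/S)/T
ln(4836.16/4554.82) = ln(1.061768) = 0.059935
(r − q) = 0.059935 / (364/365) = 0.060100
r = ln(F/S)/T + q = 0.060100 + 0.0106 = 0.070700
r = 7.07%

7.07%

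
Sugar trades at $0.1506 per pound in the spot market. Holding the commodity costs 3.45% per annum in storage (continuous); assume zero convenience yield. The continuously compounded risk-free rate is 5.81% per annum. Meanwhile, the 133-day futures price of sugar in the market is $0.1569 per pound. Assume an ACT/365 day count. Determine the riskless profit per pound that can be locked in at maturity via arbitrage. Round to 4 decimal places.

$0.0011 per pound

Fair futures: F* = S·e^(carry·T), with carry = (r + u) = 0.0581 + 0.0345 = 0.0926
F* = 0.1506 · e^(0.0926 × 133/365) = 0.1506 · e^0.033742 = 0.1506 × 1.034318 = $0.1558
Market $0.1569 > fair $0.1558: forward overpriced → cash-and-carry (buy spot, short the forward).
At maturity, profit = |F_mkt − F*| = |0.1569 − 0.1558| = $0.0011 per pound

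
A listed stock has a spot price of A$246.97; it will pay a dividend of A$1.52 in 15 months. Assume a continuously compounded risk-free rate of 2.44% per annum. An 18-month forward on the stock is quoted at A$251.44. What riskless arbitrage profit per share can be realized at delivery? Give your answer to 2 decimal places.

PV(dividends) I = 1.52·e^(−0.0244·15/12) = 1.4743
Fair forward F* = (S − I)·e^(rT) = (246.97 − 1.4743)·e^0.036600 = 245.4957 × 1.037278 = 254.6473
Market A$251.44 < fair 254.6473: forward underpriced → reverse cash-and-carry (short the stock, invest proceeds at r, pay the dividends, go long the forward).
Profit at T = |F_mkt − F*| = |251.44 − 254.6473| = A$3.21 per share

A$3.21 per share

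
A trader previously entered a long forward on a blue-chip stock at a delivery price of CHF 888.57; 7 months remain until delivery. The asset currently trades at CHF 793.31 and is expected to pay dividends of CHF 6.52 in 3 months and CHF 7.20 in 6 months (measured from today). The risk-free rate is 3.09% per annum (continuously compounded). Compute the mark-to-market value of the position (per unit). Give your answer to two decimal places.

PV(remaining dividends) I = 6.52·e^(−0.0309·3/12) + 7.20·e^(−0.0309·6/12) = 13.5594
Current forward F = (S − I)·e^(rT) = (793.31 − 13.5594)·e^(0.0309·7/12) = 779.7506 × 1.018188 = 793.9327
Value (long) = (F − K)·e^(−rT) = (793.9327 − 888.57) × 0.982136 = -92.9467
Value = -CHF 92.95

-CHF 92.95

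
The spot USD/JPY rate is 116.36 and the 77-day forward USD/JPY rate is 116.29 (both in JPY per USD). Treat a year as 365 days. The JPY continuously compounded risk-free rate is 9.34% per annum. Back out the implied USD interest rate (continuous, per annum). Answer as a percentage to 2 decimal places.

9.63%

F = S·e^((r_JPY − r_USD)T) ⇒ r_USD = r_JPY − ln(F/S)/T
ln(116.29/116.36) = -0.000602; /(77/365) = -0.002854
r_USD = 0.0934 + 0.002854 = 0.096254
r_USD = 9.63%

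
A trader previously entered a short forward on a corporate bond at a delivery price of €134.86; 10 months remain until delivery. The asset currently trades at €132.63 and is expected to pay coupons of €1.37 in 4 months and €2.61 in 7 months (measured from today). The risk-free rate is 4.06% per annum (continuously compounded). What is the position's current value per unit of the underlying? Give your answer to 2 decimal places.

PV(remaining coupons) I = 1.37·e^(−0.0406·4/12) + 2.61·e^(−0.0406·7/12) = 3.9005
Current forward F = (S − I)·e^(rT) = (132.63 − 3.9005)·e^(0.0406·10/12) = 128.7295 × 1.034412 = 133.1593
Value (long) = (F − K)·e^(−rT) = (133.1593 − 134.86) × 0.966733 = -1.6441
Short position value = −(long value) = €1.64

€1.64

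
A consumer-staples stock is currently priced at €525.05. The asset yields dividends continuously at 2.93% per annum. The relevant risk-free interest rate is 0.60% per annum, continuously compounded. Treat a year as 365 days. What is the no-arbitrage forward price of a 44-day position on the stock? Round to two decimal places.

€523.58

F = S·e^((r − q)T) = 525.05 · e^((0.0060 − 0.0293) × 44/365)
= 525.05 · e^-0.002809 = 525.05 × 0.997195
F = €523.58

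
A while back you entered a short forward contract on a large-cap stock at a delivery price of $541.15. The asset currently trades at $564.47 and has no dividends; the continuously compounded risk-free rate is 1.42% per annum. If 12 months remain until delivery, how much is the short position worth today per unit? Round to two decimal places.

-$30.95

Current fair forward for the remaining 12 months: F = S·e^(r·T), r = 0.0142
F = 564.47 · e^(0.0142 × 12/12) = 564.47 × 1.014301 = 572.5425
Value of long forward = (F − K)·e^(−rT) = (572.5425 − 541.15) · e^(−0.0142·12/12)
= 31.3925 × 0.985900 = 30.95
Short position value = −(long value) = -$30.95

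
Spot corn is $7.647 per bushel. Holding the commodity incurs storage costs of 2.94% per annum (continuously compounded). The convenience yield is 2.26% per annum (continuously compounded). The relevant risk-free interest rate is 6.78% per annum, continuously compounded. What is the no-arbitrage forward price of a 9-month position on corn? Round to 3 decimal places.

Net carry = r + u − y = 0.0678 + 0.0294 − 0.0226 = 0.0746
F = S·e^((r+u−y)T) = 7.647 · e^(0.0746 × 9/12) = 7.647 · e^0.055950
= 7.647 × 1.057545 = $8.087 per bushel

$8.087 per bushel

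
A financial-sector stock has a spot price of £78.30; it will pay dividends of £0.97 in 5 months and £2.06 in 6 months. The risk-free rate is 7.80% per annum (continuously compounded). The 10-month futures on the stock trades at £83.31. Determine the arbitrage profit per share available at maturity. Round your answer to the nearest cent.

£2.87 per share

PV(dividends) I = 0.97·e^(−0.0780·5/12) + 2.06·e^(−0.0780·6/12) = 2.9202
Fair futures F* = (S − I)·e^(rT) = (78.30 − 2.9202)·e^0.065000 = 75.3798 × 1.067159 = 80.4422
Market £83.31 > fair 80.4422: forward overpriced → cash-and-carry (borrow at r, buy the stock and collect the dividends, short the forward).
Profit at T = |F_mkt − F*| = |83.31 − 80.4422| = £2.87 per share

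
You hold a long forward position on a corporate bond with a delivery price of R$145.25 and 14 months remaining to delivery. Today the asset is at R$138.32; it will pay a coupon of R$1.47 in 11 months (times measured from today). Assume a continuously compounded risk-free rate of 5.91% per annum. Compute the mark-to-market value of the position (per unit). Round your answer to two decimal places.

PV(remaining coupons) I = 1.47·e^(−0.0591·11/12) = 1.3925
Current forward F = (S − I)·e^(rT) = (138.32 − 1.3925)·e^(0.0591·14/12) = 136.9275 × 1.071383 = 146.7018
Value (long) = (F − K)·e^(−rT) = (146.7018 − 145.25) × 0.933373 = 1.3551
Value = R$1.36

R$1.36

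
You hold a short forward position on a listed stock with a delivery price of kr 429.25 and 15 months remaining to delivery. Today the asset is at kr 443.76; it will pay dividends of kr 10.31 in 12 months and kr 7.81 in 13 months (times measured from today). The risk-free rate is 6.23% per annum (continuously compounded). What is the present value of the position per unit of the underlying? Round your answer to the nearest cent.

-kr 29.68

PV(remaining dividends) I = 10.31·e^(−0.0623·12/12) + 7.81·e^(−0.0623·13/12) = 16.9876
Current forward F = (S − I)·e^(rT) = (443.76 − 16.9876)·e^(0.0623·15/12) = 426.7724 × 1.080988 = 461.3358
Value (long) = (F − K)·e^(−rT) = (461.3358 − 429.25) × 0.925080 = 29.6819
Short position value = −(long value) = -kr 29.68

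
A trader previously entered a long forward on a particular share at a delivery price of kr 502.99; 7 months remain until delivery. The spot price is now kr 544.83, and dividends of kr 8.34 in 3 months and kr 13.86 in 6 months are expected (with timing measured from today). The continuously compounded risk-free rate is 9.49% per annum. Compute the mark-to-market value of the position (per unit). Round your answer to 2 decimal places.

PV(remaining dividends) I = 8.34·e^(−0.0949·3/12) + 13.86·e^(−0.0949·6/12) = 21.3622
Current forward F = (S − I)·e^(rT) = (544.83 − 21.3622)·e^(0.0949·7/12) = 523.4678 × 1.056919 = 553.2631
Value (long) = (F − K)·e^(−rT) = (553.2631 − 502.99) × 0.946146 = 47.5657
Value = kr 47.57

kr 47.57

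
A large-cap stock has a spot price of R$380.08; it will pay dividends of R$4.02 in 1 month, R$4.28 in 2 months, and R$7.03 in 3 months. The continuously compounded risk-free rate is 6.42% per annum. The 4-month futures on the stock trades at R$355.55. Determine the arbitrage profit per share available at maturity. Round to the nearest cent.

PV(dividends) I = 4.02·e^(−0.0642·1/12) + 4.28·e^(−0.0642·2/12) + 7.03·e^(−0.0642·3/12) = 15.1511
Fair futures F* = (S − I)·e^(rT) = (380.08 − 15.1511)·e^0.021400 = 364.9289 × 1.021631 = 372.8227
Market R$355.55 < fair 372.8227: forward underpriced → reverse cash-and-carry (short the stock, invest proceeds at r, pay the dividends, go long the forward).
Profit at T = |F_mkt − F*| = |355.55 − 372.8227| = R$17.27 per share

R$17.27 per share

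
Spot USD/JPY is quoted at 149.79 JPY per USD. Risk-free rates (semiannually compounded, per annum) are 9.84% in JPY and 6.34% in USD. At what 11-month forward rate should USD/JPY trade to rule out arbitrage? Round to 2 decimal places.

154.48

By covered interest parity, F = S · (1+r_JPY/2)^(2T) / (1+r_USD/2)^(2T)
= 149.79 × 1.092044 / 1.058883 = 149.79 × 1.031317
F = 154.48 JPY per USD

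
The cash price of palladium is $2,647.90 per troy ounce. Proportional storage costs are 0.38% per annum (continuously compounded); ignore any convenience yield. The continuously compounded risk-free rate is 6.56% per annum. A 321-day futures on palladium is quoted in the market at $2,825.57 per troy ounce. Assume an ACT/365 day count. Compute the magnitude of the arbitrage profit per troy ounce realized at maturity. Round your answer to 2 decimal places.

$11.02 per troy ounce

Fair futures: F* = S·e^(carry·T), with carry = (r + u) = 0.0656 + 0.0038 = 0.0694
F* = 2647.90 · e^(0.0694 × 321/365) = 2647.90 · e^0.06103397 = 2647.90 × 1.06293502 = $2814.5456
Market $2825.57 > fair $2814.5456: forward overpriced → cash-and-carry (buy spot, short the forward).
At maturity, profit = |F_mkt − F*| = |2825.57 − 2814.5456| = $11.02 per troy ounce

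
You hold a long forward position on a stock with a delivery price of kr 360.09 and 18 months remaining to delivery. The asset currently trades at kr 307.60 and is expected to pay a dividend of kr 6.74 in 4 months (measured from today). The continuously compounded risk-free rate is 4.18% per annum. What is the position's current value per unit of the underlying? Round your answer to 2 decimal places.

PV(remaining dividends) I = 6.74·e^(−0.0418·4/12) = 6.6467
Current forward F = (S − I)·e^(rT) = (307.60 − 6.6467)·e^(0.0418·18/12) = 300.9533 × 1.064707 = 320.4271
Value (long) = (F − K)·e^(−rT) = (320.4271 − 360.09) × 0.939225 = -37.2524
Value = -kr 37.25

-kr 37.25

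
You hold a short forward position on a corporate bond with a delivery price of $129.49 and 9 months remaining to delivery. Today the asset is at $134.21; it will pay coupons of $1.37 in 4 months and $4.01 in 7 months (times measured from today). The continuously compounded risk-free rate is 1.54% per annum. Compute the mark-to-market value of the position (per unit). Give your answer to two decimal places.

PV(remaining coupons) I = 1.37·e^(−0.0154·4/12) + 4.01·e^(−0.0154·7/12) = 5.3371
Current forward F = (S − I)·e^(rT) = (134.21 − 5.3371)·e^(0.0154·9/12) = 128.8729 × 1.011617 = 130.3700
Value (long) = (F − K)·e^(−rT) = (130.3700 − 129.49) × 0.988516 = 0.8699
Short position value = −(long value) = -$0.87

-$0.87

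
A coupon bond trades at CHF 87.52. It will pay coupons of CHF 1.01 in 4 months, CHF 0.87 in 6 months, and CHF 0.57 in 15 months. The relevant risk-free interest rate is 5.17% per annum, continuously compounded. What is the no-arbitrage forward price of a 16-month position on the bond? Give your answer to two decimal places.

PV(coupons) I = 1.01·e^(−0.0517·4/12) + 0.87·e^(−0.0517·6/12) + 0.57·e^(−0.0517·15/12)
I = 0.9927 + 0.8478 + 0.5343 = 2.3748
F = (S − I)·e^(rT) = (87.52 − 2.3748) · e^(0.0517·16/12)
= 85.1452 · e^0.068933 = 85.1452 × 1.071364 = CHF 91.22

CHF 91.22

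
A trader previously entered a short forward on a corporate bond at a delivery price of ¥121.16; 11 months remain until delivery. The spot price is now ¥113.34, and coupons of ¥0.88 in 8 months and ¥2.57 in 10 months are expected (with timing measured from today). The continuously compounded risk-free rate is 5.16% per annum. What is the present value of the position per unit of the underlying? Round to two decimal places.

¥5.53

PV(remaining coupons) I = 0.88·e^(−0.0516·8/12) + 2.57·e^(−0.0516·10/12) = 3.3121
Current forward F = (S − I)·e^(rT) = (113.34 − 3.3121)·e^(0.0516·11/12) = 110.0279 × 1.048436 = 115.3572
Value (long) = (F − K)·e^(−rT) = (115.3572 − 121.16) × 0.953801 = -5.5347
Short position value = −(long value) = ¥5.53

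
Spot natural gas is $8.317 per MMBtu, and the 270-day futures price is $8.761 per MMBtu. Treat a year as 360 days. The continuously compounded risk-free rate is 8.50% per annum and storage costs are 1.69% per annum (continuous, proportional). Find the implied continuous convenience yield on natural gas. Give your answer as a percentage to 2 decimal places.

3.26%

F = S·e^((r+u−y)T) ⇒ (r+u−y) = ln(F/S)/T
ln(8.761/8.317) = 0.052008; /T ⇒ 0.069344
y = r + u − ln(F/S)/T = 0.0850 + 0.0169 − 0.069344 = 0.032556
y = 3.26%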